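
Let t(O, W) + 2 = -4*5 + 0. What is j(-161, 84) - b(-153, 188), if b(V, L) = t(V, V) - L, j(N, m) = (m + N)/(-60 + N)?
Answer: 46487/221 ≈ 210.35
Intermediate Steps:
j(N, m) = (N + m)/(-60 + N)
t(O, W) = -22 (t(O, W) = -2 + (-4*5 + 0) = -2 + (-20 + 0) = -2 - 20 = -22)
b(V, L) = -22 - L
j(-161, 84) - b(-153, 188) = (-161 + 84)/(-60 - 161) - (-22 - 1*188) = -77/(-221) - (-22 - 188) = -1/221*(-77) - 1*(-210) = 77/221 + 210 = 46487/221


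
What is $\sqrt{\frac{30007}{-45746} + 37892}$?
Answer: $\frac{5 \sqrt{3171803347362}}{45746} \approx 194.66$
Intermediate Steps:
$\sqrt{\frac{30007}{-45746} + 37892} = \sqrt{30007 \left(- \frac{1}{45746}\right) + 37892} = \sqrt{- \frac{30007}{45746} + 37892} = \sqrt{\frac{1733377425}{45746}} = \frac{5 \sqrt{3171803347362}}{45746}$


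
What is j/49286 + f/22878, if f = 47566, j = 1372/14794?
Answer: 4335270740770/2085149775969 ≈ 2.0791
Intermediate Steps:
j = 686/7397 (j = 1372*(1/14794) = 686/7397 ≈ 0.092740)
j/49286 + f/22878 = (686/7397)/49286 + 47566/22878 = (686/7397)*(1/49286) + 47566*(1/22878) = 343/182284271 + 23783/11439 = 4335270740770/2085149775969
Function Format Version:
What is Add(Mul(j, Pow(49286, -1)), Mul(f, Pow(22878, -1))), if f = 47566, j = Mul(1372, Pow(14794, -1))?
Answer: Rational(4335270740770, 2085149775969) ≈ 2.0791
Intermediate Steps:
j = Rational(686, 7397) (j = Mul(1372, Rational(1, 14794)) = Rational(686, 7397) ≈ 0.092740)
Add(Mul(j, Pow(49286, -1)), Mul(f, Pow(22878, -1))) = Add(Mul(Rational(686, 7397), Pow(49286, -1)), Mul(47566, Pow(22878, -1))) = Add(Mul(Rational(686, 7397), Rational(1, 49286)), Mul(47566, Rational(1, 22878))) = Add(Rational(343, 182284271), Rational(23783, 11439)) = Rational(4335270740770, 2085149775969)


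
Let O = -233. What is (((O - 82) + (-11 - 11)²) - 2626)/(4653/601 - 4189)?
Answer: 1476657/2512936 ≈ 0.58762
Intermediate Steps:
(((O - 82) + (-11 - 11)²) - 2626)/(4653/601 - 4189) = (((-233 - 82) + (-11 - 11)²) - 2626)/(4653/601 - 4189) = ((-315 + (-22)²) - 2626)/(4653*(1/601) - 4189) = ((-315 + 484) - 2626)/(4653/601 - 4189) = (169 - 2626)/(-2512936/601) = -2457*(-601/2512936) = 1476657/2512936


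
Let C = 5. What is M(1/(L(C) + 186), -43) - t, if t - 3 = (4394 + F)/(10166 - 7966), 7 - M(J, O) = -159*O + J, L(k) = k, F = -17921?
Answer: -2868645143/420200 ≈ -6826.9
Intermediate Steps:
M(J, O) = 7 - J + 159*O (M(J, O) = 7 - (-159*O + J) = 7 - (J - 159*O) = 7 + (-J + 159*O) = 7 - J + 159*O)
t = -6927/2200 (t = 3 + (4394 - 17921)/(10166 - 7966) = 3 - 13527/2200 = -6927/2200 ≈ -3.1486)
M(1/(L(C) + 186), -43) - t = (7 - 1/(5 + 186) + 159*(-43)) - 1*(-6927/2200) = (7 - 1/191 - 6837) + 6927/2200 = -1304531/191 + 6927/2200 = -2868645143/420200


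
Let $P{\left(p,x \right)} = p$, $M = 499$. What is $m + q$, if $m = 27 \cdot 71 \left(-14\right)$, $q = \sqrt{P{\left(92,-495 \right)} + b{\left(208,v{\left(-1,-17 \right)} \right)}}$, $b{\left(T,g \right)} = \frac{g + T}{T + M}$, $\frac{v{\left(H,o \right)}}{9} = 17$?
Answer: $-26838 + \frac{\sqrt{46241335}}{707} \approx -26828.0$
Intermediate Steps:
$v{\left(H,o \right)} = 153$ ($v{\left(H,o \right)} = 9 \cdot 17 = 153$)
$b{\left(T,g \right)} = \frac{T + g}{499 + T}$ ($b{\left(T,g \right)} = \frac{g + T}{T + 499} = \frac{T + g}{499 + T}$)
$q = \frac{\sqrt{46241335}}{707}$ ($q = \sqrt{92 + \frac{208 + 153}{499 + 208}} = \sqrt{92 + \frac{1}{707} \cdot 361} = \sqrt{92 + \frac{361}{707}} = \sqrt{\frac{65405}{707}} = \frac{\sqrt{46241335}}{707} \approx 9.6182$)
$m = -26838$ ($m = 1917 \left(-14\right) = -26838$)
$m + q = -26838 + \frac{\sqrt{46241335}}{707}$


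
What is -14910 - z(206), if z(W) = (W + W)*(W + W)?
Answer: -184654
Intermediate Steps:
z(W) = 4*W² (z(W) = (2*W)*(2*W) = 4*W²)
-14910 - z(206) = -14910 - 4*206² = -14910 - 4*42436 = -14910 - 1*169744 = -14910 - 169744 = -184654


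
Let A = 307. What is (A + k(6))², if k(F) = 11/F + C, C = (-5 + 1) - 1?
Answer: 3323329/36 ≈ 92315.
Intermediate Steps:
C = -5 (C = -4 - 1 = -5)
k(F) = -5 + 11/F (k(F) = 11/F - 5 = -5 + 11/F)
(A + k(6))² = (307 + (-5 + 11/6))² = (307 - 19/6)² = (1823/6)² = 3323329/36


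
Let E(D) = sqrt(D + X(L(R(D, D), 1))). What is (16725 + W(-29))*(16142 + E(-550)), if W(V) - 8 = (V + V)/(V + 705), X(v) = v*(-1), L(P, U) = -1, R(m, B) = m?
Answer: 45647356475/169 + 16967175*I*sqrt(61)/338 ≈ 2.701e+8 + 3.9206e+5*I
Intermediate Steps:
X(v) = -v
W(V) = 8 + 2*V/(705 + V) (W(V) = 8 + (V + V)/(V + 705) = 8 + (2*V)/(705 + V) = 8 + 2*V/(705 + V))
E(D) = sqrt(1 + D) (E(D) = sqrt(D - 1*(-1)) = sqrt(D + 1) = sqrt(1 + D))
(16725 + W(-29))*(16142 + E(-550)) = (16725 + 10*(564 - 29)/(705 - 29))*(16142 + sqrt(1 - 550)) = (16725 + 10*535/676)*(16142 + sqrt(-549)) = (16725 + 10*(1/676)*535)*(16142 + 3*I*sqrt(61)) = (16725 + 2675/338)*(16142 + 3*I*sqrt(61)) = 5655725*(16142 + 3*I*sqrt(61))/338 = 45647356475/169 + 16967175*I*sqrt(61)/338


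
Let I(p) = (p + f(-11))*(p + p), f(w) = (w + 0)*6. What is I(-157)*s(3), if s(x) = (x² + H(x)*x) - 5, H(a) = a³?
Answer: 5951870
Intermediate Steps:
f(w) = 6*w (f(w) = w*6 = 6*w)
I(p) = 2*p*(-66 + p) (I(p) = (p + 6*(-11))*(p + p) = (p - 66)*(2*p) = (-66 + p)*(2*p) = 2*p*(-66 + p))
s(x) = -5 + x² + x⁴ (s(x) = (x² + x³*x) - 5 = (x² + x⁴) - 5 = -5 + x² + x⁴)
I(-157)*s(3) = (2*(-157)*(-66 - 157))*(-5 + 3² + 3⁴) = (2*(-157)*(-223))*(-5 + 9 + 81) = 70022*85 = 5951870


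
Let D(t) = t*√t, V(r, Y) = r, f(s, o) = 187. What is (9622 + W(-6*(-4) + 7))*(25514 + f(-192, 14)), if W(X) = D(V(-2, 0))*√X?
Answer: 247295022 - 51402*I*√62 ≈ 2.4729e+8 - 4.0474e+5*I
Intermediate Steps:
D(t) = t^(3/2)
W(X) = -2*I*√2*√X (W(X) = (-2)^(3/2)*√X = (-2*I*√2)*√X = -2*I*√2*√X)
(9622 + W(-6*(-4) + 7))*(25514 + f(-192, 14)) = (9622 - 2*I*√2*√(-6*(-4) + 7))*(25514 + 187) = (9622 - 2*I*√2*√(24 + 7))*25701 = (9622 - 2*I*√2*√31)*25701 = (9622 - 2*I*√62)*25701 = 247295022 - 51402*I*√62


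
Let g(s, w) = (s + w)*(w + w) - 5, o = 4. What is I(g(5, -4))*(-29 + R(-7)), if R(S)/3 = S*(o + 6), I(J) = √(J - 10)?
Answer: -239*I*√23 ≈ -1146.2*I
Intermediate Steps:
g(s, w) = -5 + 2*w*(s + w) (g(s, w) = (s + w)*(2*w) - 5 = 2*w*(s + w) - 5 = -5 + 2*w*(s + w))
I(J) = √(-10 + J)
R(S) = 30*S (R(S) = 3*(S*(4 + 6)) = 3*(S*10) = 3*(10*S) = 30*S)
I(g(5, -4))*(-29 + R(-7)) = √(-10 + (-5 + 2*(-4)² + 2*5*(-4)))*(-29 + 30*(-7)) = √(-10 + (-5 + 2*16 - 40))*(-29 - 210) = √(-10 + (-5 + 32 - 40))*(-239) = √(-10 - 13)*(-239) = √(-23)*(-239) = (I*√23)*(-239) = -239*I*√23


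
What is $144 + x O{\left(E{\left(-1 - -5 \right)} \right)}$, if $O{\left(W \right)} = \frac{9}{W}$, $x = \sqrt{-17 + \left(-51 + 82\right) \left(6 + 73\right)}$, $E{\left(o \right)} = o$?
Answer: $144 + 18 \sqrt{38} \approx 254.96$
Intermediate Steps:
$x = 8 \sqrt{38}$ ($x = \sqrt{-17 + 31 \cdot 79} = \sqrt{-17 + 2449} = \sqrt{2432} = 8 \sqrt{38} \approx 49.315$)
$144 + x O{\left(E{\left(-1 - -5 \right)} \right)} = 144 + 8 \sqrt{38} \frac{9}{-1 - -5} = 144 + 8 \sqrt{38} \frac{9}{-1 + 5} = 144 + 8 \sqrt{38} \cdot \frac{9}{4} = 144 + 18 \sqrt{38}$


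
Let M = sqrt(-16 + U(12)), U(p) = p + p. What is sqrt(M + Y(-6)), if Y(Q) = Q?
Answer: sqrt(-6 + 2*sqrt(2)) ≈ 1.7809*I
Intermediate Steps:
U(p) = 2*p
M = 2*sqrt(2) (M = sqrt(-16 + 2*12) = sqrt(-16 + 24) = sqrt(8) = 2*sqrt(2) ≈ 2.8284)
sqrt(M + Y(-6)) = sqrt(2*sqrt(2) - 6) = sqrt(-6 + 2*sqrt(2))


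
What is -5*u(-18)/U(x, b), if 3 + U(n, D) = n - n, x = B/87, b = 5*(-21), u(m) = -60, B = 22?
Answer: -100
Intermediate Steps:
b = -105
x = 22/87 ≈ 0.25287
U(n, D) = -3 (U(n, D) = -3 + (n - n) = -3 + 0 = -3)
-5*u(-18)/U(x, b) = -(-300)/(-3) = -(-300)*(-1)/3 = -5*20 = -100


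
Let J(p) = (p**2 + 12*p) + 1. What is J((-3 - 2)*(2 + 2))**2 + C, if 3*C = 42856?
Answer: 120619/3 ≈ 40206.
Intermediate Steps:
C = 42856/3 (C = (1/3)*42856 = 42856/3 ≈ 14285.)
J(p) = 1 + p**2 + 12*p
J((-3 - 2)*(2 + 2))**2 + C = (1 + ((-3 - 2)*(2 + 2))**2 + 12*((-3 - 2)*(2 + 2)))**2 + 42856/3 = (1 + (-5*4)**2 + 12*(-5*4))**2 + 42856/3 = (1 + (-20)**2 + 12*(-20))**2 + 42856/3 = (1 + 400 - 240)**2 + 42856/3 = 161**2 + 42856/3 = 25921 + 42856/3 = 120619/3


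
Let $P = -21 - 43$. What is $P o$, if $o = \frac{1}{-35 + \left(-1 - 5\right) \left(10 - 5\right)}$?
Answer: $\frac{64}{65} \approx 0.98462$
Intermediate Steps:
$P = -64$ ($P = -21 - 43 = -64$)
$o = - \frac{1}{65}$ ($o = \frac{1}{-35 - 30} = \frac{1}{-65} = - \frac{1}{65} \approx -0.015385$)
$P o = \left(-64\right) \left(- \frac{1}{65}\right) = \frac{64}{65}$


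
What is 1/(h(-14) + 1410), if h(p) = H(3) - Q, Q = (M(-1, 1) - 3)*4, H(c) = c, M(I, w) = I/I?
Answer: 1/1421 ≈ 0.00070373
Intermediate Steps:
M(I, w) = 1
Q = -8 (Q = (1 - 3)*4 = -2*4 = -8)
h(p) = 11 (h(p) = 3 - 1*(-8) = 3 + 8 = 11)
1/(h(-14) + 1410) = 1/(11 + 1410) = 1/1421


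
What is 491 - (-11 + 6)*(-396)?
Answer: -1489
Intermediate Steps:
491 - (-11 + 6)*(-396) = 491 - 1*(-5)*(-396) = 491 + 5*(-396) = 491 - 1980 = -1489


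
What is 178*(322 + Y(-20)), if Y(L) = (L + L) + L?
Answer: 46636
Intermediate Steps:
Y(L) = 3*L (Y(L) = 2*L + L = 3*L)
178*(322 + Y(-20)) = 178*(322 + 3*(-20)) = 178*(322 - 60) = 178*262 = 46636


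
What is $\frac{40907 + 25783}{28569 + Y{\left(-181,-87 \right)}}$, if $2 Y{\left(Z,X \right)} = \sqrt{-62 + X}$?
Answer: $\frac{7621066440}{3264751193} - \frac{133380 i \sqrt{149}}{3264751193} \approx 2.3343 - 0.00049869 i$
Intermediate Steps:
$Y{\left(Z,X \right)} = \frac{\sqrt{-62 + X}}{2}$
$\frac{40907 + 25783}{28569 + Y{\left(-181,-87 \right)}} = \frac{40907 + 25783}{28569 + \frac{\sqrt{-62 - 87}}{2}} = \frac{66690}{28569 + \frac{\sqrt{-149}}{2}} = \frac{66690}{28569 + \frac{i \sqrt{149}}{2}}$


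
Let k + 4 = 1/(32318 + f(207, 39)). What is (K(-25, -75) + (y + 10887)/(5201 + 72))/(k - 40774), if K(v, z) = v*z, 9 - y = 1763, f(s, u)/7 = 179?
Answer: -332218884568/7218516783701 ≈ -0.046023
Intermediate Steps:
f(s, u) = 1253 (f(s, u) = 7*179 = 1253)
y = -1754 (y = 9 - 1*1763 = 9 - 1763 = -1754)
k = -134283/33571 (k = -4 + 1/(32318 + 1253) = -4 + 1/33571 = -134283/33571 ≈ -4.0000)
(K(-25, -75) + (y + 10887)/(5201 + 72))/(k - 40774) = (-25*(-75) + (-1754 + 10887)/(5201 + 72))/(-134283/33571 - 40774) = (1875 + 9133/5273)/(-1368958237/33571) = (1875 + 9133*(1/5273))*(-33571/1368958237) = (1875 + 9133/5273)*(-33571/1368958237) = (9896008/5273)*(-33571/1368958237) = -332218884568/7218516783701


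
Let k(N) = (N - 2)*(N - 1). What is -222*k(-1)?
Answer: -1332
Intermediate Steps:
k(N) = (-1 + N)*(-2 + N) (k(N) = (-2 + N)*(-1 + N) = (-1 + N)*(-2 + N))
-222*k(-1) = -222*(2 + (-1)² - 3*(-1)) = -222*(2 + 1 + 3) = -222*6 = -1332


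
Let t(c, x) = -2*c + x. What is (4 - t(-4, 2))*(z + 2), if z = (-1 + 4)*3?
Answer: -66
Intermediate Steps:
t(c, x) = x - 2*c
z = 9 (z = 3*3 = 9)
(4 - t(-4, 2))*(z + 2) = (4 - (2 - 2*(-4)))*(9 + 2) = (4 - (2 + 8))*11 = (4 - 1*10)*11 = (4 - 10)*11 = -6*11 = -66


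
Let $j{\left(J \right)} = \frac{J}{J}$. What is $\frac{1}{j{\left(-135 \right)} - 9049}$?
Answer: $- \frac{1}{9048} \approx -0.00011052$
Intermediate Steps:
$j{\left(J \right)} = 1$
$\frac{1}{j{\left(-135 \right)} - 9049} = \frac{1}{1 - 9049} = \frac{1}{-9048} = - \frac{1}{9048}$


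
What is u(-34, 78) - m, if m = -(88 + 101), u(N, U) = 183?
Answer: 372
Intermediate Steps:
m = -189 (m = -1*189 = -189)
u(-34, 78) - m = 183 - 1*(-189) = 183 + 189 = 372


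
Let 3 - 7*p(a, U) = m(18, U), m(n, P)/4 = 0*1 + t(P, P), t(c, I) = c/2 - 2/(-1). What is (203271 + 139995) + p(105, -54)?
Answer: 2402965/7 ≈ 3.4328e+5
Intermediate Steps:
t(c, I) = 2 + c/2 (t(c, I) = c*(½) - 2*(-1) = c/2 + 2 = 2 + c/2)
m(n, P) = 8 + 2*P (m(n, P) = 4*(0*1 + (2 + P/2)) = 4*(0 + (2 + P/2)) = 4*(2 + P/2) = 8 + 2*P)
p(a, U) = -5/7 - 2*U/7 (p(a, U) = 3/7 - (8 + 2*U)/7 = 3/7 + (-8/7 - 2*U/7) = -5/7 - 2*U/7)
(203271 + 139995) + p(105, -54) = (203271 + 139995) + (-5/7 - 2/7*(-54)) = 343266 + (-5/7 + 108/7) = 343266 + 103/7 = 2402965/7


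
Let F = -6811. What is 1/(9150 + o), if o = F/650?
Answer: 650/5940689 ≈ 0.00010941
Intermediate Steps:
o = -6811/650 ≈ -10.478
1/(9150 + o) = 1/(9150 - 6811/650) = 1/(5940689/650) = 650/5940689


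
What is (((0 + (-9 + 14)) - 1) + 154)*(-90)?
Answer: -14220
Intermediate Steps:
(((0 + (-9 + 14)) - 1) + 154)*(-90) = (((0 + 5) - 1) + 154)*(-90) = ((5 - 1) + 154)*(-90) = (4 + 154)*(-90) = 158*(-90) = -14220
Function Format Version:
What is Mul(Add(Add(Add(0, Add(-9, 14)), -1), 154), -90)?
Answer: -14220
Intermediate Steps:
Mul(Add(Add(Add(0, Add(-9, 14)), -1), 154), -90) = Mul(Add(Add(Add(0, 5), -1), 154), -90) = Mul(Add(Add(5, -1), 154), -90) = Mul(Add(4, 154), -90) = Mul(158, -90) = -14220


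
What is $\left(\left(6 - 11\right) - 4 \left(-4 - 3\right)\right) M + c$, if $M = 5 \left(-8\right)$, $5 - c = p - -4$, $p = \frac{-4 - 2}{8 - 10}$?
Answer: $-922$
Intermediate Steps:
$p = 3$ ($p = - \frac{6}{-2} = \left(-6\right) \left(- \frac{1}{2}\right) = 3$)
$c = -2$ ($c = 5 - \left(3 - -4\right) = 5 - \left(3 + 4\right) = 5 - 7 = -2$)
$M = -40$
$\left(\left(6 - 11\right) - 4 \left(-4 - 3\right)\right) M + c = \left(\left(6 - 11\right) - 4 \left(-4 - 3\right)\right) \left(-40\right) - 2 = \left(-5 - 4 \left(-7\right)\right) \left(-40\right) - 2 = \left(-5 - -28\right) \left(-40\right) - 2 = \left(-5 + 28\right) \left(-40\right) - 2 = 23 \left(-40\right) - 2 = -920 - 2 = -922$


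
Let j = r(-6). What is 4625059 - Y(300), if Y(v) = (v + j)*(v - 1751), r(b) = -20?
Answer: 5031339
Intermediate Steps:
j = -20
Y(v) = (-1751 + v)*(-20 + v) (Y(v) = (v - 20)*(v - 1751) = (-20 + v)*(-1751 + v) = (-1751 + v)*(-20 + v))
4625059 - Y(300) = 4625059 - (35020 + 300² - 1771*300) = 4625059 - (35020 + 90000 - 531300) = 4625059 - 1*(-406280) = 4625059 + 406280 = 5031339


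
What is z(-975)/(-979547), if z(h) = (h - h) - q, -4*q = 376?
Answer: -94/979547 ≈ -9.5963e-5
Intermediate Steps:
q = -94 (q = -1/4*376 = -94)
z(h) = 94 (z(h) = (h - h) - 1*(-94) = 0 + 94 = 94)
z(-975)/(-979547) = 94/(-979547) = 94*(-1/979547) = -94/979547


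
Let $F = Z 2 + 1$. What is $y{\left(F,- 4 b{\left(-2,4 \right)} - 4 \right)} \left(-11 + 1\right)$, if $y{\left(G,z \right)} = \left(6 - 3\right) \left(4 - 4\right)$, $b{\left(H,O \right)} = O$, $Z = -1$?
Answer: $0$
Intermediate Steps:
$F = -1$ ($F = \left(-1\right) 2 + 1 = -2 + 1 = -1$)
$y{\left(G,z \right)} = 0$ ($y{\left(G,z \right)} = 3 \cdot 0 = 0$)
$y{\left(F,- 4 b{\left(-2,4 \right)} - 4 \right)} \left(-11 + 1\right) = 0 \left(-11 + 1\right) = 0 \left(-10\right) = 0$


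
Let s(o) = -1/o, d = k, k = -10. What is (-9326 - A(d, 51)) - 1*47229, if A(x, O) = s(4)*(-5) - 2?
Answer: -226217/4 ≈ -56554.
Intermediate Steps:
d = -10
A(x, O) = -¾ (A(x, O) = -1/4*(-5) - 2 = -1*¼*(-5) - 2 = -¼*(-5) - 2 = 5/4 - 2 = -¾)
(-9326 - A(d, 51)) - 1*47229 = (-9326 - 1*(-¾)) - 1*47229 = (-9326 + ¾) - 47229 = -37301/4 - 47229 = -226217/4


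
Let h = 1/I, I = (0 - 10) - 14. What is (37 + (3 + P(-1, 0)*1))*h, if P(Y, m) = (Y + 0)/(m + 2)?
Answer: -79/48 ≈ -1.6458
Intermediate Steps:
I = -24 (I = -10 - 14 = -24)
h = -1/24 (h = 1/(-24) = -1/24 ≈ -0.041667)
P(Y, m) = Y/(2 + m)
(37 + (3 + P(-1, 0)*1))*h = (37 + (3 - 1/(2 + 0)*1))*(-1/24) = (37 + (3 - 1/2*1))*(-1/24) = (37 + (3 - 1*½*1))*(-1/24) = (37 + (3 - ½*1))*(-1/24) = (37 + (3 - ½))*(-1/24) = (37 + 5/2)*(-1/24) = (79/2)*(-1/24) = -79/48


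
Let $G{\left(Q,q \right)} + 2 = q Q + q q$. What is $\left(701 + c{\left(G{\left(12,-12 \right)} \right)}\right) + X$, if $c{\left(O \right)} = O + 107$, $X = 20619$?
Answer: $21425$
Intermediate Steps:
$G{\left(Q,q \right)} = -2 + q^{2} + Q q$ ($G{\left(Q,q \right)} = -2 + \left(q Q + q q\right) = -2 + \left(Q q + q^{2}\right) = -2 + \left(q^{2} + Q q\right) = -2 + q^{2} + Q q$)
$c{\left(O \right)} = 107 + O$
$\left(701 + c{\left(G{\left(12,-12 \right)} \right)}\right) + X = \left(701 + \left(107 + \left(-2 + \left(-12\right)^{2} + 12 \left(-12\right)\right)\right)\right) + 20619 = \left(701 + \left(107 - 2\right)\right) + 20619 = \left(701 + 105\right) + 20619 = 806 + 20619 = 21425$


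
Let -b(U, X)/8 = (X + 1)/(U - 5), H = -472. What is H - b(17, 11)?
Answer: -464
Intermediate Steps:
b(U, X) = -8*(1 + X)/(-5 + U) (b(U, X) = -8*(X + 1)/(U - 5) = -8*(1 + X)/(-5 + U))
H - b(17, 11) = -472 - 8*(-1 - 1*11)/(-5 + 17) = -472 - 8*(-1 - 11)/12 = -472 - 8*(-12)/12 = -472 - 1*(-8) = -472 + 8 = -464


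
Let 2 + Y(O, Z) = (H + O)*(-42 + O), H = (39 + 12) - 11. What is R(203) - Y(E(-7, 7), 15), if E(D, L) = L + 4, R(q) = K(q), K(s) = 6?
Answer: 1589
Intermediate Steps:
R(q) = 6
H = 40 (H = 51 - 11 = 40)
E(D, L) = 4 + L
Y(O, Z) = -2 + (-42 + O)*(40 + O) (Y(O, Z) = -2 + (40 + O)*(-42 + O) = -2 + (-42 + O)*(40 + O))
R(203) - Y(E(-7, 7), 15) = 6 - (-1682 + (4 + 7)**2 - 2*(4 + 7)) = 6 - (-1682 + 11**2 - 2*11) = 6 - (-1682 + 121 - 22) = 6 - 1*(-1583) = 6 + 1583 = 1589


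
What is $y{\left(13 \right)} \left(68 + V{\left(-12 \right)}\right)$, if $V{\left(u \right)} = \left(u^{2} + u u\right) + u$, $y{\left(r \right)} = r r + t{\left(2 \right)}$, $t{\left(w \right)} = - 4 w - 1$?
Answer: $55040$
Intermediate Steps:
$t{\left(w \right)} = -1 - 4 w$
$y{\left(r \right)} = -9 + r^{2}$ ($y{\left(r \right)} = r r - 9 = r^{2} - 9 = -9 + r^{2}$)
$V{\left(u \right)} = u + 2 u^{2}$ ($V{\left(u \right)} = \left(u^{2} + u^{2}\right) + u = 2 u^{2} + u = u + 2 u^{2}$)
$y{\left(13 \right)} \left(68 + V{\left(-12 \right)}\right) = \left(-9 + 13^{2}\right) \left(68 - 12 \left(1 + 2 \left(-12\right)\right)\right) = \left(-9 + 169\right) \left(68 - 12 \left(1 - 24\right)\right) = 160 \left(68 - -276\right) = 160 \left(68 + 276\right) = 160 \cdot 344 = 55040$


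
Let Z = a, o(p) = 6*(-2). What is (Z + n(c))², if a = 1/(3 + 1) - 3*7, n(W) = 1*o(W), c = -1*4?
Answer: 17161/16 ≈ 1072.6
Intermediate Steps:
c = -4
o(p) = -12
n(W) = -12 (n(W) = 1*(-12) = -12)
a = -83/4 (a = 1/4 - 21 = ¼ - 21 = -83/4 ≈ -20.750)
Z = -83/4 ≈ -20.750
(Z + n(c))² = (-83/4 - 12)² = (-131/4)² = 17161/16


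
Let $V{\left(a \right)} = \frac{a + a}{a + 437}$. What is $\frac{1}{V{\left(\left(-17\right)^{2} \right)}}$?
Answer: $\frac{363}{289} \approx 1.2561$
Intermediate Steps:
$V{\left(a \right)} = \frac{2 a}{437 + a}$
$\frac{1}{V{\left(\left(-17\right)^{2} \right)}} = \frac{1}{2 \left(-17\right)^{2} \frac{1}{437 + \left(-17\right)^{2}}} = \frac{1}{2 \cdot 289 \frac{1}{437 + 289}} = \frac{1}{2 \cdot 289 \cdot \frac{1}{726}} = \frac{1}{\frac{289}{363}} = \frac{363}{289}$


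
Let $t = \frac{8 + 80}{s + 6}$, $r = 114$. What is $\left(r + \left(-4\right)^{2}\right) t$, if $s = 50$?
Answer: $\frac{1430}{7} \approx 204.29$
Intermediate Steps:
$t = \frac{11}{7}$ ($t = \frac{8 + 80}{50 + 6} = \frac{88}{56} = 88 \cdot \frac{1}{56} = \frac{11}{7} \approx 1.5714$)
$\left(r + \left(-4\right)^{2}\right) t = \left(114 + \left(-4\right)^{2}\right) \frac{11}{7} = \left(114 + 16\right) \frac{11}{7} = 130 \cdot \frac{11}{7} = \frac{1430}{7}$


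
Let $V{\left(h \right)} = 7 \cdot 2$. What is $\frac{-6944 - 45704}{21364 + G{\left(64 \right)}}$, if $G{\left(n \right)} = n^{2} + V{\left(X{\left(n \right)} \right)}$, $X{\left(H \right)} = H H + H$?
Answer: $- \frac{26324}{12737} \approx -2.0667$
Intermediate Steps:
$X{\left(H \right)} = H + H^{2}$ ($X{\left(H \right)} = H^{2} + H = H + H^{2}$)
$V{\left(h \right)} = 14$
$G{\left(n \right)} = 14 + n^{2}$ ($G{\left(n \right)} = n^{2} + 14 = 14 + n^{2}$)
$\frac{-6944 - 45704}{21364 + G{\left(64 \right)}} = \frac{-6944 - 45704}{21364 + \left(14 + 64^{2}\right)} = - \frac{52648}{21364 + \left(14 + 4096\right)} = - \frac{52648}{21364 + 4110} = - \frac{52648}{25474} = \left(-52648\right) \frac{1}{25474} = - \frac{26324}{12737}$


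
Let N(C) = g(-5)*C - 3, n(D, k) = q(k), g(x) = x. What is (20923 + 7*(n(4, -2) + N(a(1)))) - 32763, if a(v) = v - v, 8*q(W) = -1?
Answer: -94895/8 ≈ -11862.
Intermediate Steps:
q(W) = -⅛ (q(W) = (⅛)*(-1) = -⅛)
n(D, k) = -⅛
a(v) = 0
N(C) = -3 - 5*C (N(C) = -5*C - 3 = -3 - 5*C)
(20923 + 7*(n(4, -2) + N(a(1)))) - 32763 = (20923 + 7*(-⅛ + (-3 - 5*0))) - 32763 = (20923 + 7*(-⅛ + (-3 + 0))) - 32763 = (20923 + 7*(-⅛ - 3)) - 32763 = (20923 + 7*(-25/8)) - 32763 = (20923 - 175/8) - 32763 = 167209/8 - 32763 = -94895/8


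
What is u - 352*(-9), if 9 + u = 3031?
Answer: 6190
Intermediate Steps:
u = 3022 (u = -9 + 3031 = 3022)
u - 352*(-9) = 3022 - 352*(-9) = 3022 + 3168 = 6190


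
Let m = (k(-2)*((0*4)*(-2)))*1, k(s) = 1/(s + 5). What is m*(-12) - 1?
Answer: -1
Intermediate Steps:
k(s) = 1/(5 + s)
m = 0 (m = (((0*4)*(-2))/(5 - 2))*1 = ((0*(-2))/3)*1 = ((⅓)*0)*1 = 0*1 = 0)
m*(-12) - 1 = 0*(-12) - 1 = 0 - 1 = -1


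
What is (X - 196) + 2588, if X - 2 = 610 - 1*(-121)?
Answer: 3125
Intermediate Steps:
X = 733 (X = 2 + (610 - 1*(-121)) = 2 + (610 + 121) = 2 + 731 = 733)
(X - 196) + 2588 = (733 - 196) + 2588 = 537 + 2588 = 3125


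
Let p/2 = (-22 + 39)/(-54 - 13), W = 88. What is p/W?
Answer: -17/2948 ≈ -0.0057666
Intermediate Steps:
p = -34/67 (p = 2*((-22 + 39)/(-54 - 13)) = 2*(17/(-67)) = 2*(17*(-1/67)) = 2*(-17/67) = -34/67 ≈ -0.50746)
p/W = -34/67/88 = (1/88)*(-34/67) = -17/2948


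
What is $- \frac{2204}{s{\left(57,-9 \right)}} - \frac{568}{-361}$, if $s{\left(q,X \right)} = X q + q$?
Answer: $\frac{13877}{2166} \approx 6.4067$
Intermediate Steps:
$s{\left(q,X \right)} = q + X q$
$- \frac{2204}{s{\left(57,-9 \right)}} - \frac{568}{-361} = - \frac{2204}{57 \left(1 - 9\right)} - \frac{568}{-361} = - \frac{2204}{57 \left(-8\right)} - - \frac{568}{361} = - \frac{2204}{-456} + \frac{568}{361} = \left(-2204\right) \left(- \frac{1}{456}\right) + \frac{568}{361} = \frac{29}{6} + \frac{568}{361} = \frac{13877}{2166}$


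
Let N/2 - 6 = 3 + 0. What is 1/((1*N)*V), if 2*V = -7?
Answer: -1/63 ≈ -0.015873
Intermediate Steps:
V = -7/2 (V = (1/2)*(-7) = -7/2 ≈ -3.5000)
N = 18 (N = 12 + 2*(3 + 0) = 12 + 2*3 = 12 + 6 = 18)
1/((1*N)*V) = 1/((1*18)*(-7/2)) = 1/(18*(-7/2)) = 1/(-63) = -1/63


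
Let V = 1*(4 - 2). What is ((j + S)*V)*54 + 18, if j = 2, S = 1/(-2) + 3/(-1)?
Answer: -144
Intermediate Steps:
S = -7/2 (S = 1*(-½) + 3*(-1) = -½ - 3 = -7/2 ≈ -3.5000)
V = 2 (V = 1*2 = 2)
((j + S)*V)*54 + 18 = ((2 - 7/2)*2)*54 + 18 = -3/2*2*54 + 18 = -3*54 + 18 = -162 + 18 = -144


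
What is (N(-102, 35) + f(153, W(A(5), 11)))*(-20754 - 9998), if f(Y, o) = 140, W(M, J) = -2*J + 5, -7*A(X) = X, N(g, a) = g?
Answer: -1168576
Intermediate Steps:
A(X) = -X/7
W(M, J) = 5 - 2*J
(N(-102, 35) + f(153, W(A(5), 11)))*(-20754 - 9998) = (-102 + 140)*(-20754 - 9998) = 38*(-30752) = -1168576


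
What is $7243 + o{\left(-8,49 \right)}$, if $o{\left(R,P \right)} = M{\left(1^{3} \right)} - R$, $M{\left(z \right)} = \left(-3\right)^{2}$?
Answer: $7260$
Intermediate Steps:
$M{\left(z \right)} = 9$
$o{\left(R,P \right)} = 9 - R$
$7243 + o{\left(-8,49 \right)} = 7243 + \left(9 - -8\right) = 7243 + \left(9 + 8\right) = 7243 + 17 = 7260$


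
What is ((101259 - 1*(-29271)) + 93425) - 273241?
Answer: -49286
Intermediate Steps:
((101259 - 1*(-29271)) + 93425) - 273241 = ((101259 + 29271) + 93425) - 273241 = (130530 + 93425) - 273241 = 223955 - 273241 = -49286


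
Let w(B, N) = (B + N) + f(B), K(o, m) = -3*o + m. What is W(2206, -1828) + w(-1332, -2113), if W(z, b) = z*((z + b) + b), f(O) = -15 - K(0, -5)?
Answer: -3202155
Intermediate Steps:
K(o, m) = m - 3*o
f(O) = -10 (f(O) = -15 - (-5 - 3*0) = -15 - (-5 + 0) = -15 - 1*(-5) = -15 + 5 = -10)
w(B, N) = -10 + B + N (w(B, N) = (B + N) - 10 = -10 + B + N)
W(z, b) = z*(z + 2*b) (W(z, b) = z*((b + z) + b) = z*(z + 2*b))
W(2206, -1828) + w(-1332, -2113) = 2206*(2206 + 2*(-1828)) + (-10 - 1332 - 2113) = 2206*(2206 - 3656) - 3455 = 2206*(-1450) - 3455 = -3198700 - 3455 = -3202155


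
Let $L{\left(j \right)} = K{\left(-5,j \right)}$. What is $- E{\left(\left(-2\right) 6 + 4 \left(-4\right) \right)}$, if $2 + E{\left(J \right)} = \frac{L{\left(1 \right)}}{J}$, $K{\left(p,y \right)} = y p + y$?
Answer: $\frac{13}{7} \approx 1.8571$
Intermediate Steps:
$K{\left(p,y \right)} = y + p y$ ($K{\left(p,y \right)} = p y + y = y + p y$)
$L{\left(j \right)} = - 4 j$ ($L{\left(j \right)} = j \left(1 - 5\right) = j \left(-4\right) = - 4 j$)
$E{\left(J \right)} = -2 - \frac{4}{J}$ ($E{\left(J \right)} = -2 + \frac{\left(-4\right) 1}{J} = -2 - \frac{4}{J}$)
$- E{\left(\left(-2\right) 6 + 4 \left(-4\right) \right)} = - (-2 - \frac{4}{\left(-2\right) 6 + 4 \left(-4\right)}) = - (-2 - \frac{4}{-12 - 16}) = - (-2 - \frac{4}{-28}) = - (-2 - - \frac{1}{7}) = - (-2 + \frac{1}{7}) = \left(-1\right) \left(- \frac{13}{7}\right) = \frac{13}{7}$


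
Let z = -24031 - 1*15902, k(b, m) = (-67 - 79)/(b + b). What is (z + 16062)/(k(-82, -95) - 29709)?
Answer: 1957422/2436065 ≈ 0.80352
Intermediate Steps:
k(b, m) = -73/b (k(b, m) = -146*1/(2*b) = -73/b)
z = -39933 (z = -24031 - 15902 = -39933)
(z + 16062)/(k(-82, -95) - 29709) = (-39933 + 16062)/(-73/(-82) - 29709) = -23871/(-73*(-1/82) - 29709) = -23871/(73/82 - 29709) = -23871/(-2436065/82) = -23871*(-82/2436065) = 1957422/2436065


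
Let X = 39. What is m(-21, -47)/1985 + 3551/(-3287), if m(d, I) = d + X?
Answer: -6989569/6524695 ≈ -1.0712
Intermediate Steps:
m(d, I) = 39 + d (m(d, I) = d + 39 = 39 + d)
m(-21, -47)/1985 + 3551/(-3287) = (39 - 21)/1985 + 3551/(-3287) = 18*(1/1985) + 3551*(-1/3287) = 18/1985 - 3551/3287 = -6989569/6524695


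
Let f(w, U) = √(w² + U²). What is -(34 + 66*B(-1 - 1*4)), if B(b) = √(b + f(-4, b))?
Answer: -34 - 66*√(-5 + √41) ≈ -112.18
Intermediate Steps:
f(w, U) = √(U² + w²)
B(b) = √(b + √(16 + b²)) (B(b) = √(b + √(b² + (-4)²)) = √(b + √(b² + 16)) = √(b + √(16 + b²)))
-(34 + 66*B(-1 - 1*4)) = -(34 + 66*√((-1 - 1*4) + √(16 + (-1 - 1*4)²))) = -(34 + 66*√((-1 - 4) + √(16 + (-1 - 4)²))) = -(34 + 66*√(-5 + √(16 + (-5)²))) = -(34 + 66*√(-5 + √(16 + 25))) = -(34 + 66*√(-5 + √41)) = -34 - 66*√(-5 + √41)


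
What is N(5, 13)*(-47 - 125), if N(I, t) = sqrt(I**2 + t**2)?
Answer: -172*sqrt(194) ≈ -2395.7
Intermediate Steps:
N(5, 13)*(-47 - 125) = sqrt(5**2 + 13**2)*(-47 - 125) = sqrt(25 + 169)*(-172) = sqrt(194)*(-172) = -172*sqrt(194)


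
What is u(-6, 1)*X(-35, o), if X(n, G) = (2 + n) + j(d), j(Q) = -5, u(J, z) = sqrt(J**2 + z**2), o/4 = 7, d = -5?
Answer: -38*sqrt(37) ≈ -231.15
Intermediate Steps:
o = 28 (o = 4*7 = 28)
X(n, G) = -3 + n (X(n, G) = (2 + n) - 5 = -3 + n)
u(-6, 1)*X(-35, o) = sqrt((-6)**2 + 1**2)*(-3 - 35) = sqrt(36 + 1)*(-38) = sqrt(37)*(-38) = -38*sqrt(37)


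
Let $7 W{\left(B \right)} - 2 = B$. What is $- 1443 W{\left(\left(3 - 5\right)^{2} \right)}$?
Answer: $- \frac{8658}{7} \approx -1236.9$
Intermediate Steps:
$W{\left(B \right)} = \frac{2}{7} + \frac{B}{7}$
$- 1443 W{\left(\left(3 - 5\right)^{2} \right)} = - 1443 \left(\frac{2}{7} + \frac{\left(3 - 5\right)^{2}}{7}\right) = - 1443 \left(\frac{2}{7} + \frac{\left(-2\right)^{2}}{7}\right) = - 1443 \left(\frac{2}{7} + \frac{1}{7} \cdot 4\right) = - 1443 \left(\frac{2}{7} + \frac{4}{7}\right) = \left(-1443\right) \frac{6}{7} = - \frac{8658}{7}$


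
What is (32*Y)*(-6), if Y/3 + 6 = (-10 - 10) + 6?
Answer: 11520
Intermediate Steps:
Y = -60 (Y = -18 + 3*((-10 - 10) + 6) = -18 + 3*(-20 + 6) = -18 + 3*(-14) = -18 - 42 = -60)
(32*Y)*(-6) = (32*(-60))*(-6) = -1920*(-6) = 11520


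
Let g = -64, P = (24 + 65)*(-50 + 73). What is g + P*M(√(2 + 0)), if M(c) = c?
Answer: -64 + 2047*√2 ≈ 2830.9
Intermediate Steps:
P = 2047 (P = 89*23 = 2047)
g + P*M(√(2 + 0)) = -64 + 2047*√(2 + 0) = -64 + 2047*√2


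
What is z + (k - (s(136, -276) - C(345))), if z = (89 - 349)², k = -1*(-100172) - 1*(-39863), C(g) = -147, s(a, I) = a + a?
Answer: 207216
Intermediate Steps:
s(a, I) = 2*a
k = 140035 (k = 100172 + 39863 = 140035)
z = 67600 (z = (-260)² = 67600)
z + (k - (s(136, -276) - C(345))) = 67600 + (140035 - (2*136 - 1*(-147))) = 67600 + (140035 - (272 + 147)) = 67600 + (140035 - 1*419) = 67600 + (140035 - 419) = 67600 + 139616 = 207216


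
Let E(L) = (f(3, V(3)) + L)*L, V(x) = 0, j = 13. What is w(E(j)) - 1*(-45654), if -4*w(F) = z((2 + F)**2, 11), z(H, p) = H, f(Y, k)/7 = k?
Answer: 153375/4 ≈ 38344.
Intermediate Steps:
f(Y, k) = 7*k
E(L) = L**2 (E(L) = (7*0 + L)*L = (0 + L)*L = L*L = L**2)
w(F) = -(2 + F)**2/4
w(E(j)) - 1*(-45654) = -(2 + 13**2)**2/4 - 1*(-45654) = -(2 + 169)**2/4 + 45654 = -1/4*171**2 + 45654 = -1/4*29241 + 45654 = -29241/4 + 45654 = 153375/4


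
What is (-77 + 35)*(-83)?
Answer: 3486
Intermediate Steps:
(-77 + 35)*(-83) = -42*(-83) = 3486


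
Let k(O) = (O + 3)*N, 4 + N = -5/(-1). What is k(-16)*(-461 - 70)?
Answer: 6903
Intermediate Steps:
N = 1 (N = -4 - 5/(-1) = -4 - 5*(-1) = -4 + 5 = 1)
k(O) = 3 + O (k(O) = (O + 3)*1 = (3 + O)*1 = 3 + O)
k(-16)*(-461 - 70) = (3 - 16)*(-461 - 70) = -13*(-531) = 6903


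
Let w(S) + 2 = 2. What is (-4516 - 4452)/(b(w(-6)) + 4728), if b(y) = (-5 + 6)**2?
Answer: -8968/4729 ≈ -1.8964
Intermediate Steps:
w(S) = 0 (w(S) = -2 + 2 = 0)
b(y) = 1 (b(y) = 1**2 = 1)
(-4516 - 4452)/(b(w(-6)) + 4728) = (-4516 - 4452)/(1 + 4728) = -8968/4729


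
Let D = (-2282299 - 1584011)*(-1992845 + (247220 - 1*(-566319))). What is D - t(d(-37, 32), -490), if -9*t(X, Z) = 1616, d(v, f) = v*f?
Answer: 41036063229356/9 ≈ 4.5596e+12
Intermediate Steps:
d(v, f) = f*v
t(X, Z) = -1616/9 (t(X, Z) = -1/9*1616 = -1616/9)
D = 4559562580860 (D = -3866310*(-1992845 + (247220 + 566319)) = -3866310*(-1992845 + 813539) = -3866310*(-1179306) = 4559562580860)
D - t(d(-37, 32), -490) = 4559562580860 - 1*(-1616/9) = 4559562580860 + 1616/9 = 41036063229356/9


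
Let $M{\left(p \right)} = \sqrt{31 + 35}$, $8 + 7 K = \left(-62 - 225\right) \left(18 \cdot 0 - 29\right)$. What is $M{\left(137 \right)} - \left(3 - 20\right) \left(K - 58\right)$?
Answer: $\frac{134453}{7} + \sqrt{66} \approx 19216.0$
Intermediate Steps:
$K = \frac{8315}{7}$ ($K = - \frac{8}{7} + \frac{\left(-62 - 225\right) \left(18 \cdot 0 - 29\right)}{7} = - \frac{8}{7} + \frac{\left(-287\right) \left(0 - 29\right)}{7} = - \frac{8}{7} + \frac{\left(-287\right) \left(-29\right)}{7} = - \frac{8}{7} + \frac{1}{7} \cdot 8323 = - \frac{8}{7} + 1189 = \frac{8315}{7} \approx 1187.9$)
$M{\left(p \right)} = \sqrt{66}$
$M{\left(137 \right)} - \left(3 - 20\right) \left(K - 58\right) = \sqrt{66} - \left(3 - 20\right) \left(\frac{8315}{7} - 58\right) = \sqrt{66} - - 17 \left(\frac{8315}{7} - 58\right) = \sqrt{66} - \left(-17\right) \frac{7909}{7} = \sqrt{66} - - \frac{134453}{7} = \sqrt{66} + \frac{134453}{7} = \frac{134453}{7} + \sqrt{66}$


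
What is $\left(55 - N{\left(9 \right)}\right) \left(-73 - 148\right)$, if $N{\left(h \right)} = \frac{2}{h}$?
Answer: $- \frac{108953}{9} \approx -12106.0$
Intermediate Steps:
$\left(55 - N{\left(9 \right)}\right) \left(-73 - 148\right) = \left(55 - \frac{2}{9}\right) \left(-73 - 148\right) = \left(55 - 2 \cdot \frac{1}{9}\right) \left(-221\right) = \left(55 - \frac{2}{9}\right) \left(-221\right) = \frac{493}{9} \left(-221\right) = - \frac{108953}{9}$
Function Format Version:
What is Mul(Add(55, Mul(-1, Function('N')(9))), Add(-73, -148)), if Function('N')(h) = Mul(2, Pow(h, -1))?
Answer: Rational(-108953, 9) ≈ -12106.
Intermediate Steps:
Mul(Add(55, Mul(-1, Function('N')(9))), Add(-73, -148)) = Mul(Add(55, Mul(-1, Mul(2, Pow(9, -1)))), Add(-73, -148)) = Mul(Add(55, Mul(-1, Mul(2, Rational(1, 9)))), -221) = Mul(Add(55, Mul(-1, Rational(2, 9))), -221) = Mul(Add(55, Rational(-2, 9)), -221) = Mul(Rational(493, 9), -221) = Rational(-108953, 9)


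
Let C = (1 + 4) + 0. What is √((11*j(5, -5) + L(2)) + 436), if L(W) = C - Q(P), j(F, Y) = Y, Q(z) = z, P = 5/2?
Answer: √1534/2 ≈ 19.583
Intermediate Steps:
P = 5/2 (P = 5*(½) = 5/2 ≈ 2.5000)
C = 5 (C = 5 + 0 = 5)
L(W) = 5/2 (L(W) = 5 - 1*5/2 = 5 - 5/2 = 5/2)
√((11*j(5, -5) + L(2)) + 436) = √((11*(-5) + 5/2) + 436) = √((-55 + 5/2) + 436) = √(-105/2 + 436) = √(767/2) = √1534/2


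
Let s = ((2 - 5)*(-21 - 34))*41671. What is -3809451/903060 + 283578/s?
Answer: -576369142973/137981848620 ≈ -4.1771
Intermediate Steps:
s = 6875715 (s = -3*(-55)*41671 = 165*41671 = 6875715)
-3809451/903060 + 283578/s = -3809451/903060 + 283578/6875715 = -3809451*1/903060 + 283578*(1/6875715) = -1269817/301020 + 94526/2291905 = -576369142973/137981848620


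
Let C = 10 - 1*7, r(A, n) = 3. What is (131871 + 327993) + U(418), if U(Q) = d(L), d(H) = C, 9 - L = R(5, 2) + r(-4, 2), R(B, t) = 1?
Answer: 459867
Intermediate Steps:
C = 3 (C = 10 - 7 = 3)
L = 5 (L = 9 - (1 + 3) = 9 - 1*4 = 9 - 4 = 5)
d(H) = 3
U(Q) = 3
(131871 + 327993) + U(418) = (131871 + 327993) + 3 = 459864 + 3 = 459867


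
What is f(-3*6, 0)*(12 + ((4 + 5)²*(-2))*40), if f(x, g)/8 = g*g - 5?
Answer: 258720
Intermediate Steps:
f(x, g) = -40 + 8*g² (f(x, g) = 8*(g*g - 5) = 8*(g² - 5) = 8*(-5 + g²) = -40 + 8*g²)
f(-3*6, 0)*(12 + ((4 + 5)²*(-2))*40) = (-40 + 8*0²)*(12 + ((4 + 5)²*(-2))*40) = (-40 + 8*0)*(12 + (9²*(-2))*40) = (-40 + 0)*(12 + (81*(-2))*40) = -40*(12 - 162*40) = -40*(12 - 6480) = -40*(-6468) = 258720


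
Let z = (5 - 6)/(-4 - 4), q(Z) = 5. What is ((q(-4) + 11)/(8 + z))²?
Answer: 16384/4225 ≈ 3.8779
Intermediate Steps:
z = ⅛ (z = -1/(-8) = -1*(-⅛) = ⅛ ≈ 0.12500)
((q(-4) + 11)/(8 + z))² = ((5 + 11)/(8 + ⅛))² = (16/(65/8))² = (16*(8/65))² = (128/65)² = 16384/4225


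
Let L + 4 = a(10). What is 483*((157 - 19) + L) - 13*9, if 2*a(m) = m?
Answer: 67020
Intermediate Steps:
a(m) = m/2
L = 1 (L = -4 + (½)*10 = -4 + 5 = 1)
483*((157 - 19) + L) - 13*9 = 483*((157 - 19) + 1) - 13*9 = 483*(138 + 1) - 117 = 483*139 - 117 = 67137 - 117 = 67020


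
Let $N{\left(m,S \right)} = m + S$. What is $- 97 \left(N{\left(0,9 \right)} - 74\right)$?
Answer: $6305$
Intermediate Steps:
$N{\left(m,S \right)} = S + m$
$- 97 \left(N{\left(0,9 \right)} - 74\right) = - 97 \left(\left(9 + 0\right) - 74\right) = - 97 \left(9 - 74\right) = \left(-97\right) \left(-65\right) = 6305$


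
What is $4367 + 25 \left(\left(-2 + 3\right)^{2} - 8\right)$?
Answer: $4192$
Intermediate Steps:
$4367 + 25 \left(\left(-2 + 3\right)^{2} - 8\right) = 4367 + 25 \left(1^{2} - 8\right) = 4367 + 25 \left(1 - 8\right) = 4367 + 25 \left(-7\right) = 4367 - 175 = 4192$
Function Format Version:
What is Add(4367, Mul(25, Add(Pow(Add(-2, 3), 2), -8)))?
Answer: 4192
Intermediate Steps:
Add(4367, Mul(25, Add(Pow(Add(-2, 3), 2), -8))) = Add(4367, Mul(25, Add(Pow(1, 2), -8))) = Add(4367, Mul(25, Add(1, -8))) = Add(4367, Mul(25, -7)) = Add(4367, -175) = 4192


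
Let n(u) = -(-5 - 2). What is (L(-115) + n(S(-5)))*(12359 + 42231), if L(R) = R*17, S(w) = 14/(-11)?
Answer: -106341320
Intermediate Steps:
S(w) = -14/11 (S(w) = 14*(-1/11) = -14/11)
L(R) = 17*R
n(u) = 7 (n(u) = -1*(-7) = 7)
(L(-115) + n(S(-5)))*(12359 + 42231) = (17*(-115) + 7)*(12359 + 42231) = (-1955 + 7)*54590 = -1948*54590 = -106341320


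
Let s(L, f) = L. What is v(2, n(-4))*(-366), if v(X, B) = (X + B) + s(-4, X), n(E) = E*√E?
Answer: 732 + 2928*I ≈ 732.0 + 2928.0*I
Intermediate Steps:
n(E) = E^(3/2)
v(X, B) = -4 + B + X (v(X, B) = (X + B) - 4 = (B + X) - 4 = -4 + B + X)
v(2, n(-4))*(-366) = (-4 + (-4)^(3/2) + 2)*(-366) = (-4 - 8*I + 2)*(-366) = (-2 - 8*I)*(-366) = 732 + 2928*I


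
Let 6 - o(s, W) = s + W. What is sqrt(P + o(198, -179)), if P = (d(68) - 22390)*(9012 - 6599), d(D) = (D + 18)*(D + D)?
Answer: I*sqrt(25804635) ≈ 5079.8*I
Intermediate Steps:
d(D) = 2*D*(18 + D) (d(D) = (18 + D)*(2*D) = 2*D*(18 + D))
o(s, W) = 6 - W - s (o(s, W) = 6 - (s + W) = 6 - (W + s) = 6 + (-W - s) = 6 - W - s)
P = -25804622 (P = (2*68*(18 + 68) - 22390)*(9012 - 6599) = (2*68*86 - 22390)*2413 = (11696 - 22390)*2413 = -10694*2413 = -25804622)
sqrt(P + o(198, -179)) = sqrt(-25804622 + (6 - 1*(-179) - 1*198)) = sqrt(-25804622 + (6 + 179 - 198)) = sqrt(-25804622 - 13) = sqrt(-25804635) = I*sqrt(25804635)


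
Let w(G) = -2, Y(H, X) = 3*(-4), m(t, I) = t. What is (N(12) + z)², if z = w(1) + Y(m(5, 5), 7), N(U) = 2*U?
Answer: 100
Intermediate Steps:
Y(H, X) = -12
z = -14 (z = -2 - 12 = -14)
(N(12) + z)² = (2*12 - 14)² = (24 - 14)² = 10² = 100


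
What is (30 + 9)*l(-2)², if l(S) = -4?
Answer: 624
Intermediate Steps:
(30 + 9)*l(-2)² = (30 + 9)*(-4)² = 39*16 = 624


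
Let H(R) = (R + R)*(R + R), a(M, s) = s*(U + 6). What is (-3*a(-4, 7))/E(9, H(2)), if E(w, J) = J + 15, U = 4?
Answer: -210/31 ≈ -6.7742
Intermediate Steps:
a(M, s) = 10*s (a(M, s) = s*(4 + 6) = s*10 = 10*s)
H(R) = 4*R² (H(R) = (2*R)*(2*R) = 4*R²)
E(w, J) = 15 + J
(-3*a(-4, 7))/E(9, H(2)) = (-30*7)/(15 + 4*2²) = (-3*70)/(15 + 4*4) = -210/(15 + 16) = -210/31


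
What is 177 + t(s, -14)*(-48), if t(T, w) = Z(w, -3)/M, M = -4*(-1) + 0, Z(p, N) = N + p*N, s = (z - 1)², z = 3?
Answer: -291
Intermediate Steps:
s = 4 (s = (3 - 1)² = 2² = 4)
Z(p, N) = N + N*p
M = 4 (M = 4 + 0 = 4)
t(T, w) = -¾ - 3*w/4 (t(T, w) = -3*(1 + w)/4 = (-3 - 3*w)*(¼) = -¾ - 3*w/4)
177 + t(s, -14)*(-48) = 177 + (-¾ - ¾*(-14))*(-48) = 177 + (-¾ + 21/2)*(-48) = 177 + (39/4)*(-48) = 177 - 468 = -291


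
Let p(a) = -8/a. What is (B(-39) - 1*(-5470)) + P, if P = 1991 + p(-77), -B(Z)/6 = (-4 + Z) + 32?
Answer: 579587/77 ≈ 7527.1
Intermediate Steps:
B(Z) = -168 - 6*Z (B(Z) = -6*((-4 + Z) + 32) = -6*(28 + Z) = -168 - 6*Z)
P = 153315/77 (P = 1991 - 8/(-77) = 1991 - 8*(-1/77) = 1991 + 8/77 = 153315/77 ≈ 1991.1)
(B(-39) - 1*(-5470)) + P = ((-168 - 6*(-39)) - 1*(-5470)) + 153315/77 = ((-168 + 234) + 5470) + 153315/77 = (66 + 5470) + 153315/77 = 5536 + 153315/77 = 579587/77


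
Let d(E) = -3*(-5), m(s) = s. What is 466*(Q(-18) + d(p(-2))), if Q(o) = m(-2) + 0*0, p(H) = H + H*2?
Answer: 6058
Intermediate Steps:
p(H) = 3*H (p(H) = H + 2*H = 3*H)
Q(o) = -2 (Q(o) = -2 + 0*0 = -2 + 0 = -2)
d(E) = 15
466*(Q(-18) + d(p(-2))) = 466*(-2 + 15) = 466*13 = 6058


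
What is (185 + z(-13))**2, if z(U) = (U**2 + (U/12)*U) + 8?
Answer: 20367169/144 ≈ 1.4144e+5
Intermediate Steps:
z(U) = 8 + 13*U**2/12 (z(U) = (U**2 + (U*(1/12))*U) + 8 = (U**2 + (U/12)*U) + 8 = (U**2 + U**2/12) + 8 = 13*U**2/12 + 8 = 8 + 13*U**2/12)
(185 + z(-13))**2 = (185 + (8 + (13/12)*(-13)**2))**2 = (185 + (8 + (13/12)*169))**2 = (185 + (8 + 2197/12))**2 = (185 + 2293/12)**2 = (4513/12)**2 = 20367169/144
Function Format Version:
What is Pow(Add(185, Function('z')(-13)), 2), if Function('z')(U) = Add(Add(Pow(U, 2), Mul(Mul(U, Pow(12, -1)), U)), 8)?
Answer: Rational(20367169, 144) ≈ 1.4144e+5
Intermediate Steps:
Function('z')(U) = Add(8, Mul(Rational(13, 12), Pow(U, 2))) (Function('z')(U) = Add(Add(Pow(U, 2), Mul(Mul(U, Rational(1, 12)), U)), 8) = Add(Add(Pow(U, 2), Mul(Mul(Rational(1, 12), U), U)), 8) = Add(Add(Pow(U, 2), Mul(Rational(1, 12), Pow(U, 2))), 8) = Add(Mul(Rational(13, 12), Pow(U, 2)), 8) = Add(8, Mul(Rational(13, 12), Pow(U, 2))))
Pow(Add(185, Function('z')(-13)), 2) = Pow(Add(185, Add(8, Mul(Rational(13, 12), Pow(-13, 2)))), 2) = Pow(Add(185, Add(8, Mul(Rational(13, 12), 169))), 2) = Pow(Add(185, Add(8, Rational(2197, 12))), 2) = Pow(Add(185, Rational(2293, 12)), 2) = Pow(Rational(4513, 12), 2) = Rational(20367169, 144)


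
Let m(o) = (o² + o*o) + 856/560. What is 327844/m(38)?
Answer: 22949080/202267 ≈ 113.46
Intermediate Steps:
m(o) = 107/70 + 2*o² (m(o) = (o² + o²) + 856*(1/560) = 2*o² + 107/70 = 107/70 + 2*o²)
327844/m(38) = 327844/(107/70 + 2*38²) = 327844/(107/70 + 2*1444) = 327844/(107/70 + 2888) = 327844/(202267/70) = 327844*(70/202267) = 22949080/202267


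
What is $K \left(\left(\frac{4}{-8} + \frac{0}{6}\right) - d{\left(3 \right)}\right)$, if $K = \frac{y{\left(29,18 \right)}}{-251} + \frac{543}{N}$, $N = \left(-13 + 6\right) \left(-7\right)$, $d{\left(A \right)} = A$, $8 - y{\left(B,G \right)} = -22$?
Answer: $- \frac{134823}{3514} \approx -38.367$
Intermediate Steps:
$y{\left(B,G \right)} = 30$ ($y{\left(B,G \right)} = 8 - -22 = 8 + 22 = 30$)
$N = 49$ ($N = \left(-7\right) \left(-7\right) = 49$)
$K = \frac{134823}{12299}$ ($K = \frac{30}{-251} + \frac{543}{49} = 30 \left(- \frac{1}{251}\right) + 543 \cdot \frac{1}{49} = - \frac{30}{251} + \frac{543}{49} = \frac{134823}{12299} \approx 10.962$)
$K \left(\left(\frac{4}{-8} + \frac{0}{6}\right) - d{\left(3 \right)}\right) = \frac{134823 \left(\left(\frac{4}{-8} + \frac{0}{6}\right) - 3\right)}{12299} = \frac{134823 \left(\left(4 \left(- \frac{1}{8}\right) + 0 \cdot \frac{1}{6}\right) - 3\right)}{12299} = \frac{134823 \left(\left(- \frac{1}{2} + 0\right) - 3\right)}{12299} = \frac{134823 \left(- \frac{1}{2} - 3\right)}{12299} = \frac{134823}{12299} \left(- \frac{7}{2}\right) = - \frac{134823}{3514}$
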